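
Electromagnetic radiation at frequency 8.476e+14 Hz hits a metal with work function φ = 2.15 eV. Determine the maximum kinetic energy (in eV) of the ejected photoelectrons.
1.3554 eV

Using Einstein's photoelectric equation: KE_max = hf - φ

First, calculate the photon energy:
E_photon = hf = (6.626×10⁻³⁴ J·s)(8.476e+14 Hz)
E_photon = 3.5054 eV

Then, the maximum kinetic energy:
KE_max = E_photon - φ = 3.5054 eV - 2.15 eV = 1.3554 eV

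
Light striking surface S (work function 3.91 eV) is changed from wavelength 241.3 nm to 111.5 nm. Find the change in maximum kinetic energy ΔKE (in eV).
5.9815 eV

Using Einstein's equation: KE_max = hc/λ - φ

For λ₁ = 241.3 nm:
KE₁ = hc/λ₁ - φ = 5.1382 - 3.91 = 1.2282 eV

For λ₂ = 111.5 nm:
KE₂ = hc/λ₂ - φ = 11.1197 - 3.91 = 7.2097 eV

Change in KE:
ΔKE = KE₂ - KE₁ = 7.2097 - 1.2282 = 5.9815 eV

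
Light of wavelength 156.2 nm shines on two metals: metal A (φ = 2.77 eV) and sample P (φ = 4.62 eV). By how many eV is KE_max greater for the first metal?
1.8500 eV

Using KE_max = hc/λ - φ for each metal:

Photon energy: E = hc/λ = 7.9375 eV

For metal A (φ₁ = 2.77 eV):
KE₁ = E - φ₁ = 7.9375 - 2.77 = 5.1675 eV

For sample P (φ₂ = 4.62 eV):
KE₂ = E - φ₂ = 7.9375 - 4.62 = 3.3175 eV

Difference:
ΔKE = KE₁ - KE₂ = 5.1675 - 3.3175 = 1.8500 eV

Note: The difference equals the difference in work functions: 4.62 - 2.77 = 1.85 eV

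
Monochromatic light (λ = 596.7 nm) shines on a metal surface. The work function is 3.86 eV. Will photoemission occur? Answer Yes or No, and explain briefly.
No

For photoemission, the photon energy must exceed the work function.

Photon energy: E = hc/λ = 2.0778 eV
Work function: φ = 3.86 eV

Since E_photon (2.0778 eV) < φ (3.86 eV), photoemission will NOT occur.
The threshold wavelength is λ₀ = hc/φ = 321.2 nm.
Since 596.7 nm > 321.2 nm, the photons lack sufficient energy.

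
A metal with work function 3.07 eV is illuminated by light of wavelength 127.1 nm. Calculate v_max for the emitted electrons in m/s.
1.5335e+06 m/s

First, find the maximum kinetic energy:
E_photon = hc/λ = 9.7549 eV
KE_max = E_photon - φ = 9.7549 - 3.07 = 6.6849 eV

Convert to Joules: KE_max = 6.6849 × 1.602×10⁻¹⁹ J = 1.0710e-18 J

Then use KE = ½mv² to find velocity:
v = √(2·KE/m) = √(2 × 1.0710e-18 J / 9.109e-31 kg)
v = 1.5335e+06 m/s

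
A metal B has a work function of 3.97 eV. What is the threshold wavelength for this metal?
312.30 nm

The threshold wavelength is when the photon energy equals the work function:
hc/λ₀ = φ

Solving for λ₀:
λ₀ = hc/φ = (6.626×10⁻³⁴ J·s)(3×10⁸ m/s) / (3.97 eV × 1.602×10⁻¹⁹ J/eV)
λ₀ = 312.30 nm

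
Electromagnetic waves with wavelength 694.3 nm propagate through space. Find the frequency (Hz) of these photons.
4.3179e+14 Hz

Using the wave equation: c = fλ

Solving for frequency:
f = c/λ = (3×10⁸ m/s) / (694.3×10⁻⁹ m)
f = 4.3179e+14 Hz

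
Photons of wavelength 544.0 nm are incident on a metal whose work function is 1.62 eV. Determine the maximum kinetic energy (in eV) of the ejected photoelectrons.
0.6591 eV

Using Einstein's photoelectric equation: KE_max = hf - φ = hc/λ - φ

First, calculate the photon energy:
E_photon = hc/λ = (6.626×10⁻³⁴ J·s)(3×10⁸ m/s) / (544.0×10⁻⁹ m)
E_photon = 2.2791 eV

Then, the maximum kinetic energy:
KE_max = E_photon - φ = 2.2791 eV - 1.62 eV = 0.6591 eV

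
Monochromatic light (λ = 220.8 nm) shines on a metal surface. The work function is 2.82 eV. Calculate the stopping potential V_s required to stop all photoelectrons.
2.7952 V

The stopping potential V_s satisfies: eV_s = KE_max

First, find KE_max using Einstein's equation:
E_photon = hc/λ = 5.6152 eV
KE_max = E_photon - φ = 5.6152 - 2.82 = 2.7952 eV

Since eV_s = KE_max:
V_s = KE_max/e = 2.7952 V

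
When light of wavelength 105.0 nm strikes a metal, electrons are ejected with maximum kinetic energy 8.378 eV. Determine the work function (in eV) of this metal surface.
3.43 eV

From Einstein's photoelectric equation: KE_max = hf - φ = hc/λ - φ

Rearranging for φ:
φ = hc/λ - KE_max

Calculate photon energy:
E_photon = hc/λ = 11.8080 eV

Therefore:
φ = 11.8080 - 8.378 = 3.43 eV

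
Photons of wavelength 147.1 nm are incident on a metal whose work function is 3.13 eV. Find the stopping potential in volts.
5.2986 V

The stopping potential V_s satisfies: eV_s = KE_max

First, find KE_max using Einstein's equation:
E_photon = hc/λ = 8.4286 eV
KE_max = E_photon - φ = 8.4286 - 3.13 = 5.2986 eV

Since eV_s = KE_max:
V_s = KE_max/e = 5.2986 V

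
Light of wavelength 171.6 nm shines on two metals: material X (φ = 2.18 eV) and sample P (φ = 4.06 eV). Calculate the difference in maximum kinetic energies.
1.8800 eV

Using KE_max = hc/λ - φ for each metal:

Photon energy: E = hc/λ = 7.2252 eV

For material X (φ₁ = 2.18 eV):
KE₁ = E - φ₁ = 7.2252 - 2.18 = 5.0452 eV

For sample P (φ₂ = 4.06 eV):
KE₂ = E - φ₂ = 7.2252 - 4.06 = 3.1652 eV

Difference:
ΔKE = KE₁ - KE₂ = 5.0452 - 3.1652 = 1.8800 eV

Note: The difference equals the difference in work functions: 4.06 - 2.18 = 1.88 eV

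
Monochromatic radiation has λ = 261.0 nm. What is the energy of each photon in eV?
4.7504 eV

Using E = hf = hc/λ:

E = hc/λ = (6.626×10⁻³⁴ J·s)(3×10⁸ m/s) / (261.0×10⁻⁹ m)
E = 4.7504 eV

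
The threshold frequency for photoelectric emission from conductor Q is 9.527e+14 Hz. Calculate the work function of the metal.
3.94 eV

At the threshold frequency, photon energy equals work function:
φ = hf₀

Calculating:
φ = (6.626×10⁻³⁴ J·s)(9.527e+14 Hz)
φ = 3.94 eV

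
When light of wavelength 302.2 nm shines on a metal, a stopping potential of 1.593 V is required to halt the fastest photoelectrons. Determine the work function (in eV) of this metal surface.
2.51 eV

The stopping potential gives the maximum kinetic energy: KE_max = eV_s = 1.593 eV

From Einstein's photoelectric equation: KE_max = hc/λ - φ
Rearranging: φ = hc/λ - KE_max

Calculate photon energy:
E_photon = hc/λ = (6.626×10⁻³⁴ J·s)(3×10⁸ m/s) / (302.2×10⁻⁹ m) = 4.1027 eV

Therefore:
φ = 4.1027 - 1.593 = 2.51 eV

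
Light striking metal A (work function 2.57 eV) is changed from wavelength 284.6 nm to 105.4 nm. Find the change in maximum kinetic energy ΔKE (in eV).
7.4068 eV

Using Einstein's equation: KE_max = hc/λ - φ

For λ₁ = 284.6 nm:
KE₁ = hc/λ₁ - φ = 4.3564 - 2.57 = 1.7864 eV

For λ₂ = 105.4 nm:
KE₂ = hc/λ₂ - φ = 11.7632 - 2.57 = 9.1932 eV

Change in KE:
ΔKE = KE₂ - KE₁ = 9.1932 - 1.7864 = 7.4068 eV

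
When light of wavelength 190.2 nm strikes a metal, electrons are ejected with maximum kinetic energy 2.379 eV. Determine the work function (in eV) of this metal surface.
4.14 eV

From Einstein's photoelectric equation: KE_max = hf - φ = hc/λ - φ

Rearranging for φ:
φ = hc/λ - KE_max

Calculate photon energy:
E_photon = hc/λ = 6.5186 eV

Therefore:
φ = 6.5186 - 2.379 = 4.14 eV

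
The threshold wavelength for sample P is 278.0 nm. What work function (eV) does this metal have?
4.46 eV

At the threshold wavelength, photon energy equals work function:
φ = hc/λ₀

Calculating:
φ = (6.626×10⁻³⁴ J·s)(3×10⁸ m/s) / (278.0×10⁻⁹ m)
φ = 4.46 eV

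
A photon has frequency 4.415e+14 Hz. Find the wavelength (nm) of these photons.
679.03 nm

Using the wave equation: c = fλ

Solving for wavelength:
λ = c/f = (3×10⁸ m/s) / (4.415e+14 Hz)
λ = 679.03 nm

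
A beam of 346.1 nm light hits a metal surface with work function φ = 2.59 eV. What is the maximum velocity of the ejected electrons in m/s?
5.9082e+05 m/s

First, find the maximum kinetic energy:
E_photon = hc/λ = 3.5823 eV
KE_max = E_photon - φ = 3.5823 - 2.59 = 0.9923 eV

Convert to Joules: KE_max = 0.9923 × 1.602×10⁻¹⁹ J = 1.5899e-19 J

Then use KE = ½mv² to find velocity:
v = √(2·KE/m) = √(2 × 1.5899e-19 J / 9.109e-31 kg)
v = 5.9082e+05 m/s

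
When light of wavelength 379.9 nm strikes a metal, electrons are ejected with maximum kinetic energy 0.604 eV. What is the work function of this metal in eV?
2.66 eV

From Einstein's photoelectric equation: KE_max = hf - φ = hc/λ - φ

Rearranging for φ:
φ = hc/λ - KE_max

Calculate photon energy:
E_photon = hc/λ = 3.2636 eV

Therefore:
φ = 3.2636 - 0.604 = 2.66 eV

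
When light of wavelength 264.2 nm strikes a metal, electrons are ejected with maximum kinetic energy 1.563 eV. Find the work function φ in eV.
3.13 eV

From Einstein's photoelectric equation: KE_max = hf - φ = hc/λ - φ

Rearranging for φ:
φ = hc/λ - KE_max

Calculate photon energy:
E_photon = hc/λ = 4.6928 eV

Therefore:
φ = 4.6928 - 1.563 = 3.13 eV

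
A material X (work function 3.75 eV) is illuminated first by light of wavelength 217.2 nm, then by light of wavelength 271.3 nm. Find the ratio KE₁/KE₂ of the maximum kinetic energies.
2.3882

Using Einstein's equation: KE_max = hc/λ - φ

For λ₁ = 217.2 nm:
E₁ = hc/λ₁ = 5.7083 eV
KE₁ = E₁ - φ = 5.7083 - 3.75 = 1.9583 eV

For λ₂ = 271.3 nm:
E₂ = hc/λ₂ = 4.5700 eV
KE₂ = E₂ - φ = 4.5700 - 3.75 = 0.8200 eV

Ratio: KE₁/KE₂ = 1.9583/0.8200 = 2.3882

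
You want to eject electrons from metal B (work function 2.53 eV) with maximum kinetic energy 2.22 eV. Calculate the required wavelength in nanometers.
261.02 nm

From Einstein's equation: KE_max = hc/λ - φ

Rearranging for λ:
hc/λ = KE_max + φ
λ = hc/(KE_max + φ)

Required photon energy:
E_photon = KE_max + φ = 2.22 + 2.53 = 4.75 eV

Required wavelength:
λ = hc/E_photon = (6.626×10⁻³⁴)(3×10⁸) / (4.75 × 1.602×10⁻¹⁹)
λ = 261.02 nm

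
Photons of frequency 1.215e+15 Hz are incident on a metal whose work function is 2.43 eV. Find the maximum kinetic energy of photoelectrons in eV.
2.5948 eV

Using Einstein's photoelectric equation: KE_max = hf - φ

First, calculate the photon energy:
E_photon = hf = (6.626×10⁻³⁴ J·s)(1.215e+15 Hz)
E_photon = 5.0248 eV

Then, the maximum kinetic energy:
KE_max = E_photon - φ = 5.0248 eV - 2.43 eV = 2.5948 eV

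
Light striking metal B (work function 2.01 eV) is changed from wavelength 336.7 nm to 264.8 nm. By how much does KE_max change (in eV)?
0.9998 eV

Using Einstein's equation: KE_max = hc/λ - φ

For λ₁ = 336.7 nm:
KE₁ = hc/λ₁ - φ = 3.6823 - 2.01 = 1.6723 eV

For λ₂ = 264.8 nm:
KE₂ = hc/λ₂ - φ = 4.6822 - 2.01 = 2.6722 eV

Change in KE:
ΔKE = KE₂ - KE₁ = 2.6722 - 1.6723 = 0.9998 eV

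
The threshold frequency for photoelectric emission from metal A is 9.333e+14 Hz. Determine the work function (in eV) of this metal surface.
3.86 eV

At the threshold frequency, photon energy equals work function:
φ = hf₀

Calculating:
φ = (6.626×10⁻³⁴ J·s)(9.333e+14 Hz)
φ = 3.86 eV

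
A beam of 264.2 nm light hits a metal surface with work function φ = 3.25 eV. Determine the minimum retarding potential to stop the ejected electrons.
1.4428 V

The stopping potential V_s satisfies: eV_s = KE_max

First, find KE_max using Einstein's equation:
E_photon = hc/λ = 4.6928 eV
KE_max = E_photon - φ = 4.6928 - 3.25 = 1.4428 eV

Since eV_s = KE_max:
V_s = KE_max/e = 1.4428 V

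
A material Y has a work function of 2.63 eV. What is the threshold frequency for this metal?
6.3593e+14 Hz

The threshold frequency is when the photon energy equals the work function:
hf₀ = φ

Solving for f₀:
f₀ = φ/h = (2.63 eV × 1.602×10⁻¹⁹ J/eV) / (6.626×10⁻³⁴ J·s)
f₀ = 6.3593e+14 Hz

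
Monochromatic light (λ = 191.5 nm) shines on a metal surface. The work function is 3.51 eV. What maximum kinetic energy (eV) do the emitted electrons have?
2.9644 eV

Using Einstein's photoelectric equation: KE_max = hf - φ = hc/λ - φ

First, calculate the photon energy:
E_photon = hc/λ = (6.626×10⁻³⁴ J·s)(3×10⁸ m/s) / (191.5×10⁻⁹ m)
E_photon = 6.4744 eV

Then, the maximum kinetic energy:
KE_max = E_photon - φ = 6.4744 eV - 3.51 eV = 2.9644 eV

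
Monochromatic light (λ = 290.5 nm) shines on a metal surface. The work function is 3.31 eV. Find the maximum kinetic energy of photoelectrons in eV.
0.9580 eV

Using Einstein's photoelectric equation: KE_max = hf - φ = hc/λ - φ

First, calculate the photon energy:
E_photon = hc/λ = (6.626×10⁻³⁴ J·s)(3×10⁸ m/s) / (290.5×10⁻⁹ m)
E_photon = 4.2680 eV

Then, the maximum kinetic energy:
KE_max = E_photon - φ = 4.2680 eV - 3.31 eV = 0.9580 eV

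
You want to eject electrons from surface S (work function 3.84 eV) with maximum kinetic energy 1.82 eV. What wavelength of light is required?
219.05 nm

From Einstein's equation: KE_max = hc/λ - φ

Rearranging for λ:
hc/λ = KE_max + φ
λ = hc/(KE_max + φ)

Required photon energy:
E_photon = KE_max + φ = 1.82 + 3.84 = 5.66 eV

Required wavelength:
λ = hc/E_photon = (6.626×10⁻³⁴)(3×10⁸) / (5.66 × 1.602×10⁻¹⁹)
λ = 219.05 nm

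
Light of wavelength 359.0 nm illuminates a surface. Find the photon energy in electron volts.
3.4536 eV

Using E = hf = hc/λ:

E = hc/λ = (6.626×10⁻³⁴ J·s)(3×10⁸ m/s) / (359.0×10⁻⁹ m)
E = 3.4536 eV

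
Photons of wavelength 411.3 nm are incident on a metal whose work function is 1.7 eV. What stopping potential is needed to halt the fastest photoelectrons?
1.3144 V

The stopping potential V_s satisfies: eV_s = KE_max

First, find KE_max using Einstein's equation:
E_photon = hc/λ = 3.0144 eV
KE_max = E_photon - φ = 3.0144 - 1.7 = 1.3144 eV

Since eV_s = KE_max:
V_s = KE_max/e = 1.3144 V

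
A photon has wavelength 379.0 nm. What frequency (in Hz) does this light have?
7.9101e+14 Hz

Using the wave equation: c = fλ

Solving for frequency:
f = c/λ = (3×10⁸ m/s) / (379.0×10⁻⁹ m)
f = 7.9101e+14 Hz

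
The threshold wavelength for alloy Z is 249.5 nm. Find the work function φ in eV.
4.97 eV

At the threshold wavelength, photon energy equals work function:
φ = hc/λ₀

Calculating:
φ = (6.626×10⁻³⁴ J·s)(3×10⁸ m/s) / (249.5×10⁻⁹ m)
φ = 4.97 eV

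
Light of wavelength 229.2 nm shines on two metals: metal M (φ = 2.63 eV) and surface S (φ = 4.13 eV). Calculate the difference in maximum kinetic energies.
1.5000 eV

Using KE_max = hc/λ - φ for each metal:

Photon energy: E = hc/λ = 5.4094 eV

For metal M (φ₁ = 2.63 eV):
KE₁ = E - φ₁ = 5.4094 - 2.63 = 2.7794 eV

For surface S (φ₂ = 4.13 eV):
KE₂ = E - φ₂ = 5.4094 - 4.13 = 1.2794 eV

Difference:
ΔKE = KE₁ - KE₂ = 2.7794 - 1.2794 = 1.5000 eV

Note: The difference equals the difference in work functions: 4.13 - 2.63 = 1.50 eV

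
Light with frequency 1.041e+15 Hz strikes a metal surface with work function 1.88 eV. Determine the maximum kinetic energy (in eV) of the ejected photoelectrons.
2.4252 eV

Using Einstein's photoelectric equation: KE_max = hf - φ

First, calculate the photon energy:
E_photon = hf = (6.626×10⁻³⁴ J·s)(1.041e+15 Hz)
E_photon = 4.3052 eV

Then, the maximum kinetic energy:
KE_max = E_photon - φ = 4.3052 eV - 1.88 eV = 2.4252 eV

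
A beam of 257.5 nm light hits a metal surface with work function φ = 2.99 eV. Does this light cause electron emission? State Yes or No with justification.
Yes

For photoemission, the photon energy must exceed the work function.

Photon energy: E = hc/λ = 4.8149 eV
Work function: φ = 2.99 eV

Since E_photon (4.8149 eV) > φ (2.99 eV), photoemission WILL occur.
The threshold wavelength is λ₀ = hc/φ = 414.7 nm.
Since 257.5 nm < 414.7 nm, the light has sufficient energy.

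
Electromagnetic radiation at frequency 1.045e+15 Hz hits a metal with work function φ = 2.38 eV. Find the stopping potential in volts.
1.9418 V

The stopping potential V_s satisfies: eV_s = KE_max

First, find KE_max using Einstein's equation:
E_photon = hf = (6.626×10⁻³⁴ J·s)(1.045e+15 Hz) = 4.3218 eV
KE_max = E_photon - φ = 4.3218 - 2.38 = 1.9418 eV

Since eV_s = KE_max:
V_s = KE_max/e = 1.9418 V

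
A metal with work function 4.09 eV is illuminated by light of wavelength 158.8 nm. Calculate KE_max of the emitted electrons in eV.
3.7176 eV

Using Einstein's photoelectric equation: KE_max = hf - φ = hc/λ - φ

First, calculate the photon energy:
E_photon = hc/λ = (6.626×10⁻³⁴ J·s)(3×10⁸ m/s) / (158.8×10⁻⁹ m)
E_photon = 7.8076 eV

Then, the maximum kinetic energy:
KE_max = E_photon - φ = 7.8076 eV - 4.09 eV = 3.7176 eV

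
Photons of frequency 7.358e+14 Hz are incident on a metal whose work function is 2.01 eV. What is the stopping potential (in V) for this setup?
1.0330 V

The stopping potential V_s satisfies: eV_s = KE_max

First, find KE_max using Einstein's equation:
E_photon = hf = (6.626×10⁻³⁴ J·s)(7.358e+14 Hz) = 3.0430 eV
KE_max = E_photon - φ = 3.0430 - 2.01 = 1.0330 eV

Since eV_s = KE_max:
V_s = KE_max/e = 1.0330 V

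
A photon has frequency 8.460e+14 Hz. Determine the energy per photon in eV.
3.4988 eV

Using E = hf:

E = hf = (6.626×10⁻³⁴ J·s)(8.460e+14 Hz)
E = 3.4988 eV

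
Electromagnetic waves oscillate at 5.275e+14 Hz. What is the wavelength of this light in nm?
568.33 nm

Using the wave equation: c = fλ

Solving for wavelength:
λ = c/f = (3×10⁸ m/s) / (5.275e+14 Hz)
λ = 568.33 nm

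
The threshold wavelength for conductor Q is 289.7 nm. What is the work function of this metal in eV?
4.28 eV

At the threshold wavelength, photon energy equals work function:
φ = hc/λ₀

Calculating:
φ = (6.626×10⁻³⁴ J·s)(3×10⁸ m/s) / (289.7×10⁻⁹ m)
φ = 4.28 eV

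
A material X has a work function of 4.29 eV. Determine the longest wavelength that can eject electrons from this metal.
289.01 nm

The threshold wavelength is when the photon energy equals the work function:
hc/λ₀ = φ

Solving for λ₀:
λ₀ = hc/φ = (6.626×10⁻³⁴ J·s)(3×10⁸ m/s) / (4.29 eV × 1.602×10⁻¹⁹ J/eV)
λ₀ = 289.01 nm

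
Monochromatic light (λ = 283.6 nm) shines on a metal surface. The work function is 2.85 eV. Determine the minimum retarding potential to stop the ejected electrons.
1.5218 V

The stopping potential V_s satisfies: eV_s = KE_max

First, find KE_max using Einstein's equation:
E_photon = hc/λ = 4.3718 eV
KE_max = E_photon - φ = 4.3718 - 2.85 = 1.5218 eV

Since eV_s = KE_max:
V_s = KE_max/e = 1.5218 V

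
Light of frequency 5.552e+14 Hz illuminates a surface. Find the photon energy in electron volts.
2.2961 eV

Using E = hf:

E = hf = (6.626×10⁻³⁴ J·s)(5.552e+14 Hz)
E = 2.2961 eV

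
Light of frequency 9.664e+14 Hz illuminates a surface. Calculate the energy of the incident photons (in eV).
3.9967 eV

Using E = hf:

E = hf = (6.626×10⁻³⁴ J·s)(9.664e+14 Hz)
E = 3.9967 eV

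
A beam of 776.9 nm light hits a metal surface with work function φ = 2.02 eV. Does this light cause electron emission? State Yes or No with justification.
No

For photoemission, the photon energy must exceed the work function.

Photon energy: E = hc/λ = 1.5959 eV
Work function: φ = 2.02 eV

Since E_photon (1.5959 eV) < φ (2.02 eV), photoemission will NOT occur.
The threshold wavelength is λ₀ = hc/φ = 613.8 nm.
Since 776.9 nm > 613.8 nm, the photons lack sufficient energy.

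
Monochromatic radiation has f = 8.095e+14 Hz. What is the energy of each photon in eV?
3.3478 eV

Using E = hf:

E = hf = (6.626×10⁻³⁴ J·s)(8.095e+14 Hz)
E = 3.3478 eV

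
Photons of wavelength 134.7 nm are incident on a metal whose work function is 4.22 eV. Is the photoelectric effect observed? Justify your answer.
Yes

For photoemission, the photon energy must exceed the work function.

Photon energy: E = hc/λ = 9.2045 eV
Work function: φ = 4.22 eV

Since E_photon (9.2045 eV) > φ (4.22 eV), photoemission WILL occur.
The threshold wavelength is λ₀ = hc/φ = 293.8 nm.
Since 134.7 nm < 293.8 nm, the light has sufficient energy.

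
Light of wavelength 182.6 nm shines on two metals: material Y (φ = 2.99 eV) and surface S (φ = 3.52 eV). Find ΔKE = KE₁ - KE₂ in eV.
0.5300 eV

Using KE_max = hc/λ - φ for each metal:

Photon energy: E = hc/λ = 6.7899 eV

For material Y (φ₁ = 2.99 eV):
KE₁ = E - φ₁ = 6.7899 - 2.99 = 3.7999 eV

For surface S (φ₂ = 3.52 eV):
KE₂ = E - φ₂ = 6.7899 - 3.52 = 3.2699 eV

Difference:
ΔKE = KE₁ - KE₂ = 3.7999 - 3.2699 = 0.5300 eV

Note: The difference equals the difference in work functions: 3.52 - 2.99 = 0.53 eV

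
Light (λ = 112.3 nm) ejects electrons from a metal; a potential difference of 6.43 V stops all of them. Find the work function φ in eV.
4.61 eV

The stopping potential gives the maximum kinetic energy: KE_max = eV_s = 6.43 eV

From Einstein's photoelectric equation: KE_max = hc/λ - φ
Rearranging: φ = hc/λ - KE_max

Calculate photon energy:
E_photon = hc/λ = (6.626×10⁻³⁴ J·s)(3×10⁸ m/s) / (112.3×10⁻⁹ m) = 11.0404 eV

Therefore:
φ = 11.0404 - 6.43 = 4.61 eV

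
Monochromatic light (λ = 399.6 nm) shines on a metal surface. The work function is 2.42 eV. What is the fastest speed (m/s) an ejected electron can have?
4.9005e+05 m/s

First, find the maximum kinetic energy:
E_photon = hc/λ = 3.1027 eV
KE_max = E_photon - φ = 3.1027 - 2.42 = 0.6827 eV

Convert to Joules: KE_max = 0.6827 × 1.602×10⁻¹⁹ J = 1.0938e-19 J

Then use KE = ½mv² to find velocity:
v = √(2·KE/m) = √(2 × 1.0938e-19 J / 9.109e-31 kg)
v = 4.9005e+05 m/s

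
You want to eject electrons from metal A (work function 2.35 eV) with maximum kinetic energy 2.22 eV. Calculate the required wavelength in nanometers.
271.30 nm

From Einstein's equation: KE_max = hc/λ - φ

Rearranging for λ:
hc/λ = KE_max + φ
λ = hc/(KE_max + φ)

Required photon energy:
E_photon = KE_max + φ = 2.22 + 2.35 = 4.57 eV

Required wavelength:
λ = hc/E_photon = (6.626×10⁻³⁴)(3×10⁸) / (4.57 × 1.602×10⁻¹⁹)
λ = 271.30 nm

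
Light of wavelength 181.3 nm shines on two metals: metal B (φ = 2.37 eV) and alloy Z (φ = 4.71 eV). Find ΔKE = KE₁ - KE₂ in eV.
2.3400 eV

Using KE_max = hc/λ - φ for each metal:

Photon energy: E = hc/λ = 6.8386 eV

For metal B (φ₁ = 2.37 eV):
KE₁ = E - φ₁ = 6.8386 - 2.37 = 4.4686 eV

For alloy Z (φ₂ = 4.71 eV):
KE₂ = E - φ₂ = 6.8386 - 4.71 = 2.1286 eV

Difference:
ΔKE = KE₁ - KE₂ = 4.4686 - 2.1286 = 2.3400 eV

Note: The difference equals the difference in work functions: 4.71 - 2.37 = 2.34 eV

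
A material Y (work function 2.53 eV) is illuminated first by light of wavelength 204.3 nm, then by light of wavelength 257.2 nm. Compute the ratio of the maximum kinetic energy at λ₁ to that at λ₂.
1.5449

Using Einstein's equation: KE_max = hc/λ - φ

For λ₁ = 204.3 nm:
E₁ = hc/λ₁ = 6.0687 eV
KE₁ = E₁ - φ = 6.0687 - 2.53 = 3.5387 eV

For λ₂ = 257.2 nm:
E₂ = hc/λ₂ = 4.8205 eV
KE₂ = E₂ - φ = 4.8205 - 2.53 = 2.2905 eV

Ratio: KE₁/KE₂ = 3.5387/2.2905 = 1.5449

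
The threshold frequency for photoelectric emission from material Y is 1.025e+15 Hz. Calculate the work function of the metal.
4.24 eV

At the threshold frequency, photon energy equals work function:
φ = hf₀

Calculating:
φ = (6.626×10⁻³⁴ J·s)(1.025e+15 Hz)
φ = 4.24 eV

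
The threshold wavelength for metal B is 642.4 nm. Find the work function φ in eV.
1.93 eV

At the threshold wavelength, photon energy equals work function:
φ = hc/λ₀

Calculating:
φ = (6.626×10⁻³⁴ J·s)(3×10⁸ m/s) / (642.4×10⁻⁹ m)
φ = 1.93 eV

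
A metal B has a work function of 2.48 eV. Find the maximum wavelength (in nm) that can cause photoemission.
499.94 nm

The threshold wavelength is when the photon energy equals the work function:
hc/λ₀ = φ

Solving for λ₀:
λ₀ = hc/φ = (6.626×10⁻³⁴ J·s)(3×10⁸ m/s) / (2.48 eV × 1.602×10⁻¹⁹ J/eV)
λ₀ = 499.94 nm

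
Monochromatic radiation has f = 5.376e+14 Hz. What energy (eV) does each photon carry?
2.2233 eV

Using E = hf:

E = hf = (6.626×10⁻³⁴ J·s)(5.376e+14 Hz)
E = 2.2233 eV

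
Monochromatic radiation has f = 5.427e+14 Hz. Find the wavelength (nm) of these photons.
552.41 nm

Using the wave equation: c = fλ

Solving for wavelength:
λ = c/f = (3×10⁸ m/s) / (5.427e+14 Hz)
λ = 552.41 nm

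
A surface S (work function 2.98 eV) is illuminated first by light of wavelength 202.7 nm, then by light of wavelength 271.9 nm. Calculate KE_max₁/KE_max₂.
1.9853

Using Einstein's equation: KE_max = hc/λ - φ

For λ₁ = 202.7 nm:
E₁ = hc/λ₁ = 6.1166 eV
KE₁ = E₁ - φ = 6.1166 - 2.98 = 3.1366 eV

For λ₂ = 271.9 nm:
E₂ = hc/λ₂ = 4.5599 eV
KE₂ = E₂ - φ = 4.5599 - 2.98 = 1.5799 eV

Ratio: KE₁/KE₂ = 3.1366/1.5799 = 1.9853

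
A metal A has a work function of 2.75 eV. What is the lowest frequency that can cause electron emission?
6.6495e+14 Hz

The threshold frequency is when the photon energy equals the work function:
hf₀ = φ

Solving for f₀:
f₀ = φ/h = (2.75 eV × 1.602×10⁻¹⁹ J/eV) / (6.626×10⁻³⁴ J·s)
f₀ = 6.6495e+14 Hz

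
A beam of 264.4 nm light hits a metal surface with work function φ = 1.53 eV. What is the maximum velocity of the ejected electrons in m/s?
1.0542e+06 m/s

First, find the maximum kinetic energy:
E_photon = hc/λ = 4.6893 eV
KE_max = E_photon - φ = 4.6893 - 1.53 = 3.1593 eV

Convert to Joules: KE_max = 3.1593 × 1.602×10⁻¹⁹ J = 5.0617e-19 J

Then use KE = ½mv² to find velocity:
v = √(2·KE/m) = √(2 × 5.0617e-19 J / 9.109e-31 kg)
v = 1.0542e+06 m/s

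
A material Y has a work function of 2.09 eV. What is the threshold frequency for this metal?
5.0536e+14 Hz

The threshold frequency is when the photon energy equals the work function:
hf₀ = φ

Solving for f₀:
f₀ = φ/h = (2.09 eV × 1.602×10⁻¹⁹ J/eV) / (6.626×10⁻³⁴ J·s)
f₀ = 5.0536e+14 Hz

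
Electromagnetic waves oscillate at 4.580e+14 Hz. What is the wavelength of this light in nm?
654.57 nm

Using the wave equation: c = fλ

Solving for wavelength:
λ = c/f = (3×10⁸ m/s) / (4.580e+14 Hz)
λ = 654.57 nm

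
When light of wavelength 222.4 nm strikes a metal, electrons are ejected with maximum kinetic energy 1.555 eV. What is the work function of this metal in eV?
4.02 eV

From Einstein's photoelectric equation: KE_max = hf - φ = hc/λ - φ

Rearranging for φ:
φ = hc/λ - KE_max

Calculate photon energy:
E_photon = hc/λ = 5.5748 eV

Therefore:
φ = 5.5748 - 1.555 = 4.02 eV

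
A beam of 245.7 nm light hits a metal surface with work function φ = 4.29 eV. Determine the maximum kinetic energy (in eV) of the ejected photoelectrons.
0.7562 eV

Using Einstein's photoelectric equation: KE_max = hf - φ = hc/λ - φ

First, calculate the photon energy:
E_photon = hc/λ = (6.626×10⁻³⁴ J·s)(3×10⁸ m/s) / (245.7×10⁻⁹ m)
E_photon = 5.0462 eV

Then, the maximum kinetic energy:
KE_max = E_photon - φ = 5.0462 eV - 4.29 eV = 0.7562 eV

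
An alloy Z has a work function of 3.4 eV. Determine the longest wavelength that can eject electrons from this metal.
364.66 nm

The threshold wavelength is when the photon energy equals the work function:
hc/λ₀ = φ

Solving for λ₀:
λ₀ = hc/φ = (6.626×10⁻³⁴ J·s)(3×10⁸ m/s) / (3.4 eV × 1.602×10⁻¹⁹ J/eV)
λ₀ = 364.66 nm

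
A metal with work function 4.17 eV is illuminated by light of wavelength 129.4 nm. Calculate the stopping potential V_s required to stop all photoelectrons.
5.4115 V

The stopping potential V_s satisfies: eV_s = KE_max

First, find KE_max using Einstein's equation:
E_photon = hc/λ = 9.5815 eV
KE_max = E_photon - φ = 9.5815 - 4.17 = 5.4115 eV

Since eV_s = KE_max:
V_s = KE_max/e = 5.4115 V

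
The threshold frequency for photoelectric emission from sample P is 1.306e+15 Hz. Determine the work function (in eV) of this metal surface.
5.40 eV

At the threshold frequency, photon energy equals work function:
φ = hf₀

Calculating:
φ = (6.626×10⁻³⁴ J·s)(1.306e+15 Hz)
φ = 5.40 eV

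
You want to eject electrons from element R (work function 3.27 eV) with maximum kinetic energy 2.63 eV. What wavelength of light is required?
210.14 nm

From Einstein's equation: KE_max = hc/λ - φ

Rearranging for λ:
hc/λ = KE_max + φ
λ = hc/(KE_max + φ)

Required photon energy:
E_photon = KE_max + φ = 2.63 + 3.27 = 5.90 eV

Required wavelength:
λ = hc/E_photon = (6.626×10⁻³⁴)(3×10⁸) / (5.90 × 1.602×10⁻¹⁹)
λ = 210.14 nm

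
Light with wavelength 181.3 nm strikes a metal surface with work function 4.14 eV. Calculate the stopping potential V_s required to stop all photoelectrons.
2.6986 V

The stopping potential V_s satisfies: eV_s = KE_max

First, find KE_max using Einstein's equation:
E_photon = hc/λ = 6.8386 eV
KE_max = E_photon - φ = 6.8386 - 4.14 = 2.6986 eV

Since eV_s = KE_max:
V_s = KE_max/e = 2.6986 V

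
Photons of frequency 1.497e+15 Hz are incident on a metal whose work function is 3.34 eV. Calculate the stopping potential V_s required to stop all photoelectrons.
2.8511 V

The stopping potential V_s satisfies: eV_s = KE_max

First, find KE_max using Einstein's equation:
E_photon = hf = (6.626×10⁻³⁴ J·s)(1.497e+15 Hz) = 6.1911 eV
KE_max = E_photon - φ = 6.1911 - 3.34 = 2.8511 eV

Since eV_s = KE_max:
V_s = KE_max/e = 2.8511 V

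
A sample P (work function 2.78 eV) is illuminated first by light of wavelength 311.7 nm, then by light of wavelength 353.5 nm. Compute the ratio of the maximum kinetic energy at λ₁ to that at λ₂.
1.6467

Using Einstein's equation: KE_max = hc/λ - φ

For λ₁ = 311.7 nm:
E₁ = hc/λ₁ = 3.9777 eV
KE₁ = E₁ - φ = 3.9777 - 2.78 = 1.1977 eV

For λ₂ = 353.5 nm:
E₂ = hc/λ₂ = 3.5073 eV
KE₂ = E₂ - φ = 3.5073 - 2.78 = 0.7273 eV

Ratio: KE₁/KE₂ = 1.1977/0.7273 = 1.6467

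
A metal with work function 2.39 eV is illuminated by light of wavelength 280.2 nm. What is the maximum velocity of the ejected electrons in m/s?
8.4604e+05 m/s

First, find the maximum kinetic energy:
E_photon = hc/λ = 4.4248 eV
KE_max = E_photon - φ = 4.4248 - 2.39 = 2.0348 eV

Convert to Joules: KE_max = 2.0348 × 1.602×10⁻¹⁹ J = 3.2602e-19 J

Then use KE = ½mv² to find velocity:
v = √(2·KE/m) = √(2 × 3.2602e-19 J / 9.109e-31 kg)
v = 8.4604e+05 m/s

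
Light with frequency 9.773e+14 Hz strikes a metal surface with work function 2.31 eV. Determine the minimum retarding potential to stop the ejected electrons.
1.7318 V

The stopping potential V_s satisfies: eV_s = KE_max

First, find KE_max using Einstein's equation:
E_photon = hf = (6.626×10⁻³⁴ J·s)(9.773e+14 Hz) = 4.0418 eV
KE_max = E_photon - φ = 4.0418 - 2.31 = 1.7318 eV

Since eV_s = KE_max:
V_s = KE_max/e = 1.7318 V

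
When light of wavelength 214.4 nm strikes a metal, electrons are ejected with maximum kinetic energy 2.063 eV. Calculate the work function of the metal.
3.72 eV

From Einstein's photoelectric equation: KE_max = hf - φ = hc/λ - φ

Rearranging for φ:
φ = hc/λ - KE_max

Calculate photon energy:
E_photon = hc/λ = 5.7828 eV

Therefore:
φ = 5.7828 - 2.063 = 3.72 eV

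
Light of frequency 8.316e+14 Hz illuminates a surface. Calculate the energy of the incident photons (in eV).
3.4392 eV

Using E = hf:

E = hf = (6.626×10⁻³⁴ J·s)(8.316e+14 Hz)
E = 3.4392 eV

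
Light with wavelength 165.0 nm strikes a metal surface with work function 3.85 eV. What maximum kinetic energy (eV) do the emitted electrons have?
3.6642 eV

Using Einstein's photoelectric equation: KE_max = hf - φ = hc/λ - φ

First, calculate the photon energy:
E_photon = hc/λ = (6.626×10⁻³⁴ J·s)(3×10⁸ m/s) / (165.0×10⁻⁹ m)
E_photon = 7.5142 eV

Then, the maximum kinetic energy:
KE_max = E_photon - φ = 7.5142 eV - 3.85 eV = 3.6642 eV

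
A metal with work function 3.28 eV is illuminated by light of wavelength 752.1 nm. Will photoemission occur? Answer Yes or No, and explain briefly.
No

For photoemission, the photon energy must exceed the work function.

Photon energy: E = hc/λ = 1.6485 eV
Work function: φ = 3.28 eV

Since E_photon (1.6485 eV) < φ (3.28 eV), photoemission will NOT occur.
The threshold wavelength is λ₀ = hc/φ = 378.0 nm.
Since 752.1 nm > 378.0 nm, the photons lack sufficient energy.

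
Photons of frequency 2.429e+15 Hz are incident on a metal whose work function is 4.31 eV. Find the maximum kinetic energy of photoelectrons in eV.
5.7355 eV

Using Einstein's photoelectric equation: KE_max = hf - φ

First, calculate the photon energy:
E_photon = hf = (6.626×10⁻³⁴ J·s)(2.429e+15 Hz)
E_photon = 10.0455 eV

Then, the maximum kinetic energy:
KE_max = E_photon - φ = 10.0455 eV - 4.31 eV = 5.7355 eV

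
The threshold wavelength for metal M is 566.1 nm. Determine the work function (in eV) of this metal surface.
2.19 eV

At the threshold wavelength, photon energy equals work function:
φ = hc/λ₀

Calculating:
φ = (6.626×10⁻³⁴ J·s)(3×10⁸ m/s) / (566.1×10⁻⁹ m)
φ = 2.19 eV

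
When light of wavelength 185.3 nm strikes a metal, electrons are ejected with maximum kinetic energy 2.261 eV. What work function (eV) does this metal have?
4.43 eV

From Einstein's photoelectric equation: KE_max = hf - φ = hc/λ - φ

Rearranging for φ:
φ = hc/λ - KE_max

Calculate photon energy:
E_photon = hc/λ = 6.6910 eV

Therefore:
φ = 6.6910 - 2.261 = 4.43 eV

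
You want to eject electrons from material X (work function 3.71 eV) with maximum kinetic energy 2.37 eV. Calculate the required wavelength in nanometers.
203.92 nm

From Einstein's equation: KE_max = hc/λ - φ

Rearranging for λ:
hc/λ = KE_max + φ
λ = hc/(KE_max + φ)

Required photon energy:
E_photon = KE_max + φ = 2.37 + 3.71 = 6.08 eV

Required wavelength:
λ = hc/E_photon = (6.626×10⁻³⁴)(3×10⁸) / (6.08 × 1.602×10⁻¹⁹)
λ = 203.92 nm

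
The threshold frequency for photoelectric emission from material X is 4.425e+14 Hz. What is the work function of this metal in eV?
1.83 eV

At the threshold frequency, photon energy equals work function:
φ = hf₀

Calculating:
φ = (6.626×10⁻³⁴ J·s)(4.425e+14 Hz)
φ = 1.83 eV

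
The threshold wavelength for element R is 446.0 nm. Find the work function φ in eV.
2.78 eV

At the threshold wavelength, photon energy equals work function:
φ = hc/λ₀

Calculating:
φ = (6.626×10⁻³⁴ J·s)(3×10⁸ m/s) / (446.0×10⁻⁹ m)
φ = 2.78 eV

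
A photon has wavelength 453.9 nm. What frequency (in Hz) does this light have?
6.6048e+14 Hz

Using the wave equation: c = fλ

Solving for frequency:
f = c/λ = (3×10⁸ m/s) / (453.9×10⁻⁹ m)
f = 6.6048e+14 Hz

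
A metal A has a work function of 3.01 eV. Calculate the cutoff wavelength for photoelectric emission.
411.91 nm

The threshold wavelength is when the photon energy equals the work function:
hc/λ₀ = φ

Solving for λ₀:
λ₀ = hc/φ = (6.626×10⁻³⁴ J·s)(3×10⁸ m/s) / (3.01 eV × 1.602×10⁻¹⁹ J/eV)
λ₀ = 411.91 nm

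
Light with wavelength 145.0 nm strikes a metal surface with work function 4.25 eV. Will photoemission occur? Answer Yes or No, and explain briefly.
Yes

For photoemission, the photon energy must exceed the work function.

Photon energy: E = hc/λ = 8.5506 eV
Work function: φ = 4.25 eV

Since E_photon (8.5506 eV) > φ (4.25 eV), photoemission WILL occur.
The threshold wavelength is λ₀ = hc/φ = 291.7 nm.
Since 145.0 nm < 291.7 nm, the light has sufficient energy.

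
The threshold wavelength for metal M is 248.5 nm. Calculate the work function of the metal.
4.99 eV

At the threshold wavelength, photon energy equals work function:
φ = hc/λ₀

Calculating:
φ = (6.626×10⁻³⁴ J·s)(3×10⁸ m/s) / (248.5×10⁻⁹ m)
φ = 4.99 eV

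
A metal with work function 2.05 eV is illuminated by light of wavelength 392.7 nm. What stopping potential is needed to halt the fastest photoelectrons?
1.1072 V

The stopping potential V_s satisfies: eV_s = KE_max

First, find KE_max using Einstein's equation:
E_photon = hc/λ = 3.1572 eV
KE_max = E_photon - φ = 3.1572 - 2.05 = 1.1072 eV

Since eV_s = KE_max:
V_s = KE_max/e = 1.1072 V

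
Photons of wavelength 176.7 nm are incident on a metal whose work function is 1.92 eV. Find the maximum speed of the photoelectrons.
1.3390e+06 m/s

First, find the maximum kinetic energy:
E_photon = hc/λ = 7.0166 eV
KE_max = E_photon - φ = 7.0166 - 1.92 = 5.0966 eV

Convert to Joules: KE_max = 5.0966 × 1.602×10⁻¹⁹ J = 8.1657e-19 J

Then use KE = ½mv² to find velocity:
v = √(2·KE/m) = √(2 × 8.1657e-19 J / 9.109e-31 kg)
v = 1.3390e+06 m/s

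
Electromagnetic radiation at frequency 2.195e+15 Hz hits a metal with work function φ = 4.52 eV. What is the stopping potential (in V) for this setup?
4.5578 V

The stopping potential V_s satisfies: eV_s = KE_max

First, find KE_max using Einstein's equation:
E_photon = hf = (6.626×10⁻³⁴ J·s)(2.195e+15 Hz) = 9.0778 eV
KE_max = E_photon - φ = 9.0778 - 4.52 = 4.5578 eV

Since eV_s = KE_max:
V_s = KE_max/e = 4.5578 V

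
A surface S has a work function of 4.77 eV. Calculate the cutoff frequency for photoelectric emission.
1.1534e+15 Hz

The threshold frequency is when the photon energy equals the work function:
hf₀ = φ

Solving for f₀:
f₀ = φ/h = (4.77 eV × 1.602×10⁻¹⁹ J/eV) / (6.626×10⁻³⁴ J·s)
f₀ = 1.1534e+15 Hz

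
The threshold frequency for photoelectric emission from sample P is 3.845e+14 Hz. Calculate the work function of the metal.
1.59 eV

At the threshold frequency, photon energy equals work function:
φ = hf₀

Calculating:
φ = (6.626×10⁻³⁴ J·s)(3.845e+14 Hz)
φ = 1.59 eV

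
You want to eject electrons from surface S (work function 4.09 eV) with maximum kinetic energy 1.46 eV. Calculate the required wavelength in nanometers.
223.39 nm

From Einstein's equation: KE_max = hc/λ - φ

Rearranging for λ:
hc/λ = KE_max + φ
λ = hc/(KE_max + φ)

Required photon energy:
E_photon = KE_max + φ = 1.46 + 4.09 = 5.55 eV

Required wavelength:
λ = hc/E_photon = (6.626×10⁻³⁴)(3×10⁸) / (5.55 × 1.602×10⁻¹⁹)
λ = 223.39 nm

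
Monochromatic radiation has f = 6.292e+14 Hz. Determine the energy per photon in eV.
2.6022 eV

Using E = hf:

E = hf = (6.626×10⁻³⁴ J·s)(6.292e+14 Hz)
E = 2.6022 eV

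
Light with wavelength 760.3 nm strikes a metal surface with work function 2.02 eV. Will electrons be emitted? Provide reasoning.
No

For photoemission, the photon energy must exceed the work function.

Photon energy: E = hc/λ = 1.6307 eV
Work function: φ = 2.02 eV

Since E_photon (1.6307 eV) < φ (2.02 eV), photoemission will NOT occur.
The threshold wavelength is λ₀ = hc/φ = 613.8 nm.
Since 760.3 nm > 613.8 nm, the photons lack sufficient energy.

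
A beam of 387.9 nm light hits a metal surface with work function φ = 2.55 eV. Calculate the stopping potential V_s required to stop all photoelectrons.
0.6463 V

The stopping potential V_s satisfies: eV_s = KE_max

First, find KE_max using Einstein's equation:
E_photon = hc/λ = 3.1963 eV
KE_max = E_photon - φ = 3.1963 - 2.55 = 0.6463 eV

Since eV_s = KE_max:
V_s = KE_max/e = 0.6463 V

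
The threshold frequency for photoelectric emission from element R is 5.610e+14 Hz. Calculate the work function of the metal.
2.32 eV

At the threshold frequency, photon energy equals work function:
φ = hf₀

Calculating:
φ = (6.626×10⁻³⁴ J·s)(5.610e+14 Hz)
φ = 2.32 eV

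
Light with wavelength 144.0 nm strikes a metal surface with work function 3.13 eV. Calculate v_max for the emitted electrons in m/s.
1.3884e+06 m/s

First, find the maximum kinetic energy:
E_photon = hc/λ = 8.6100 eV
KE_max = E_photon - φ = 8.6100 - 3.13 = 5.4800 eV

Convert to Joules: KE_max = 5.4800 × 1.602×10⁻¹⁹ J = 8.7800e-19 J

Then use KE = ½mv² to find velocity:
v = √(2·KE/m) = √(2 × 8.7800e-19 J / 9.109e-31 kg)
v = 1.3884e+06 m/s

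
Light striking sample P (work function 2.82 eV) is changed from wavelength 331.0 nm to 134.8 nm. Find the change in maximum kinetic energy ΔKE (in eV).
5.4519 eV

Using Einstein's equation: KE_max = hc/λ - φ

For λ₁ = 331.0 nm:
KE₁ = hc/λ₁ - φ = 3.7457 - 2.82 = 0.9257 eV

For λ₂ = 134.8 nm:
KE₂ = hc/λ₂ - φ = 9.1976 - 2.82 = 6.3776 eV

Change in KE:
ΔKE = KE₂ - KE₁ = 6.3776 - 0.9257 = 5.4519 eV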